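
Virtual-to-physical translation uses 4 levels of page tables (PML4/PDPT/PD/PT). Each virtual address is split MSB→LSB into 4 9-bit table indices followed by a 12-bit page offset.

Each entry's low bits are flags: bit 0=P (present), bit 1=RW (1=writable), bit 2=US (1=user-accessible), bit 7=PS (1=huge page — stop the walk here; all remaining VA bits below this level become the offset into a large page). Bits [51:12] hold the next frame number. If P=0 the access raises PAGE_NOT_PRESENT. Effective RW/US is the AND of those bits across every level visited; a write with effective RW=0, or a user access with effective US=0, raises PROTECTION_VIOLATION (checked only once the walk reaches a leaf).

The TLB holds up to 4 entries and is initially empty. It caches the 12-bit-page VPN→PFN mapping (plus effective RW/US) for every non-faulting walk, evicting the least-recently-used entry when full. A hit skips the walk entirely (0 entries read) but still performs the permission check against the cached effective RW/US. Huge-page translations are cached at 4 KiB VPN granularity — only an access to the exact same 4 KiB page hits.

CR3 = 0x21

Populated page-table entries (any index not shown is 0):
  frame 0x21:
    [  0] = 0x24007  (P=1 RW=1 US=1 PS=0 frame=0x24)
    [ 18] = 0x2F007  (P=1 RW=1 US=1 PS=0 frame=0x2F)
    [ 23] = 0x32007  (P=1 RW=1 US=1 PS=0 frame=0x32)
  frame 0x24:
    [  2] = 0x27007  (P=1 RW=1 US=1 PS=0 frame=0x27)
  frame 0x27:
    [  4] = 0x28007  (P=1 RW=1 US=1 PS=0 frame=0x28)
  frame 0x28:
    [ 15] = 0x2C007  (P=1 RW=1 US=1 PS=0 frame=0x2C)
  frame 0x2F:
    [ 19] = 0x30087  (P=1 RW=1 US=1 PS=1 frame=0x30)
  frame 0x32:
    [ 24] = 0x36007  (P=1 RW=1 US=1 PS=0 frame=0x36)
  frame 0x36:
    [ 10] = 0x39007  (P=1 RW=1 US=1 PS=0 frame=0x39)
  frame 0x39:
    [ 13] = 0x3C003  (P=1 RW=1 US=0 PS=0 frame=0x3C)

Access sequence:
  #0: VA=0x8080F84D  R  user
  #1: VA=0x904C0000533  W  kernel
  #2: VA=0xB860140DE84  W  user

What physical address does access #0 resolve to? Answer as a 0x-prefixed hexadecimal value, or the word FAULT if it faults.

Per-access translation:
#0 VA=0x8080F84D (r,user):
  L0: frame=0x21 idx=0 entry=0x24007 [P=1 RW=1 US=1 PS=0]
  L1: frame=0x24 idx=2 entry=0x27007 [P=1 RW=1 US=1 PS=0]
  L2: frame=0x27 idx=4 entry=0x28007 [P=1 RW=1 US=1 PS=0]
  L3: frame=0x28 idx=15 entry=0x2C007 [P=1 RW=1 US=1 PS=0]
  ⇒ phys 0x2C84D  [4 reads]
#1 VA=0x904C0000533 (w,kernel):
  L0: frame=0x21 idx=18 entry=0x2F007 [P=1 RW=1 US=1 PS=0]
  L1: frame=0x2F idx=19 entry=0x30087 [P=1 RW=1 US=1 PS=1]
  ⇒ phys 0x30533 (huge @L1)  [2 reads]
#2 VA=0xB860140DE84 (w,user):
  L0: frame=0x21 idx=23 entry=0x32007 [P=1 RW=1 US=1 PS=0]
  L1: frame=0x32 idx=24 entry=0x36007 [P=1 RW=1 US=1 PS=0]
  L2: frame=0x36 idx=10 entry=0x39007 [P=1 RW=1 US=1 PS=0]
  L3: frame=0x39 idx=13 entry=0x3C003 [P=1 RW=1 US=0 PS=0]
  ✗ PROTECTION_VIOLATION  [4 reads]

Access #0 PA: 0x2C84D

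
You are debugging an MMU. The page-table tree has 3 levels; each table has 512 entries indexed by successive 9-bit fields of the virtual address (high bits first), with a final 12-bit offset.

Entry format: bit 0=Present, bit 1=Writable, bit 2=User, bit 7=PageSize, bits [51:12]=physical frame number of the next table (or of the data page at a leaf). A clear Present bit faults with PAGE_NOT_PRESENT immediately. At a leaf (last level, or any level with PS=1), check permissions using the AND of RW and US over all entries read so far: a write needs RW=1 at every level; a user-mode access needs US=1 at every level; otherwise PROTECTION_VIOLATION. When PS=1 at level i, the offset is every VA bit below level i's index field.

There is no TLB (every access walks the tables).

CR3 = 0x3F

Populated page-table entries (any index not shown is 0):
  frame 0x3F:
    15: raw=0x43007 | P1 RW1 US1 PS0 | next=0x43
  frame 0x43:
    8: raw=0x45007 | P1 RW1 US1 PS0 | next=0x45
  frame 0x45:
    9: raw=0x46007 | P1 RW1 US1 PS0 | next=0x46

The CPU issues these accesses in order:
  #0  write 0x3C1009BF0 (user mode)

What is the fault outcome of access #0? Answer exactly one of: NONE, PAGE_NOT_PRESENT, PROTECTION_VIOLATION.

Trace:
#0 VA=0x3C1009BF0 (w,user):
  L0 @0x3F[15] → 0x43007  P=1,RW=1,US=1,PS=0
  L1 @0x43[8] → 0x45007  P=1,RW=1,US=1,PS=0
  L2 @0x45[9] → 0x46007  P=1,RW=1,US=1,PS=0
  → PA=0x46BF0  (3 entries read)

Access #0 fault: NONE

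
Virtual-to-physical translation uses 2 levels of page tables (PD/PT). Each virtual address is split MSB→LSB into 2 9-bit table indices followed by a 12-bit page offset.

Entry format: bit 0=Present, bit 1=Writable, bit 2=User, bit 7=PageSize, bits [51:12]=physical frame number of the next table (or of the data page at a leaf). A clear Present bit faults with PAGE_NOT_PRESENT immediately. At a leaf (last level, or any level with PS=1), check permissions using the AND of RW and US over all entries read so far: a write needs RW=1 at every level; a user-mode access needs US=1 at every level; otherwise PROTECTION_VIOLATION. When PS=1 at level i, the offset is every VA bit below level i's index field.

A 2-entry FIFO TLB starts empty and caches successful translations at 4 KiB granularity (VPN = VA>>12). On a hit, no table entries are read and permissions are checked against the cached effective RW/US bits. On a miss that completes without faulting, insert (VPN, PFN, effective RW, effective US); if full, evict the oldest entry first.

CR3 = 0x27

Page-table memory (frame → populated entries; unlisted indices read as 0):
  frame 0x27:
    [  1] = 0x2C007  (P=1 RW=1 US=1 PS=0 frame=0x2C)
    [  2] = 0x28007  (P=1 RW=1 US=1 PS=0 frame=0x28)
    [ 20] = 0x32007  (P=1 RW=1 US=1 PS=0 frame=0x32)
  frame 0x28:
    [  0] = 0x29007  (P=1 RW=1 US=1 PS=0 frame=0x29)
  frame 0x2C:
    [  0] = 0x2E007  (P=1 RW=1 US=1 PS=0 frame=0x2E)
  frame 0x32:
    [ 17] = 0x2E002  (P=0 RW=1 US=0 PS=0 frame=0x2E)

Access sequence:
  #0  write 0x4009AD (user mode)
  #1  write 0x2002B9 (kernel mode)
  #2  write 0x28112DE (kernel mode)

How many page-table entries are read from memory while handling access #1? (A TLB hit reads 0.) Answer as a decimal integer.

Trace:
#0 VA=0x4009AD (w,user):
  L0: frame=0x27 idx=2 entry=0x28007 [P=1 RW=1 US=1 PS=0]
  L1: frame=0x28 idx=0 entry=0x29007 [P=1 RW=1 US=1 PS=0]
  → PA=0x299AD  (2 entries read)
#1 VA=0x2002B9 (w,kernel):
  L0: frame=0x27 idx=1 entry=0x2C007 [P=1 RW=1 US=1 PS=0]
  L1: frame=0x2C idx=0 entry=0x2E007 [P=1 RW=1 US=1 PS=0]
  → PA=0x2E2B9  (2 entries read)
#2 VA=0x28112DE (w,kernel):
  L0: frame=0x27 idx=20 entry=0x32007 [P=1 RW=1 US=1 PS=0]
  L1: frame=0x32 idx=17 entry=0x2E002 [P=0 RW=1 US=0 PS=0]
  ⇒ fault: PAGE_NOT_PRESENT  — 2 lookups

Entries read for #1: 2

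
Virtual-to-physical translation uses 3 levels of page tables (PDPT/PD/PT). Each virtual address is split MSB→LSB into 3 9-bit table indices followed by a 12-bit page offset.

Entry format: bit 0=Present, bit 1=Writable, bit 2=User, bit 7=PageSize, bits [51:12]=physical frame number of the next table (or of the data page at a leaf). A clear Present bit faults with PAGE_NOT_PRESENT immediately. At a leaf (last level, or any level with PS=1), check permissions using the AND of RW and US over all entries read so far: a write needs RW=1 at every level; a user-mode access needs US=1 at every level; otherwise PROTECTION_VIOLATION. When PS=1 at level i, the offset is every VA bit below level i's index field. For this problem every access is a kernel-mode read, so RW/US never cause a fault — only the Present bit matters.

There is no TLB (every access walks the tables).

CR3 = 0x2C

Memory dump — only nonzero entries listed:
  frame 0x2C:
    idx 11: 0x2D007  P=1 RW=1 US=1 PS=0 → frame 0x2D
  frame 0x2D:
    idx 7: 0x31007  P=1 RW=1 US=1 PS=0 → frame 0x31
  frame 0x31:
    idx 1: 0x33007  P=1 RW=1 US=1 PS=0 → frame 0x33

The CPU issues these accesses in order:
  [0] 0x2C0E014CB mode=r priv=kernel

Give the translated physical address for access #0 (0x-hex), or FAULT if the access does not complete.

Trace:
#0 VA=0x2C0E014CB (r,kernel):
  lvl0: tbl 0x2C, slot 11 ⇒ 0x2D007 (P1/RW1/US1/PS0)
  lvl1: tbl 0x2D, slot 7 ⇒ 0x31007 (P1/RW1/US1/PS0)
  lvl2: tbl 0x31, slot 1 ⇒ 0x33007 (P1/RW1/US1/PS0)
  ⇒ phys 0x334CB  [3 reads]

Access #0 PA: 0x334CB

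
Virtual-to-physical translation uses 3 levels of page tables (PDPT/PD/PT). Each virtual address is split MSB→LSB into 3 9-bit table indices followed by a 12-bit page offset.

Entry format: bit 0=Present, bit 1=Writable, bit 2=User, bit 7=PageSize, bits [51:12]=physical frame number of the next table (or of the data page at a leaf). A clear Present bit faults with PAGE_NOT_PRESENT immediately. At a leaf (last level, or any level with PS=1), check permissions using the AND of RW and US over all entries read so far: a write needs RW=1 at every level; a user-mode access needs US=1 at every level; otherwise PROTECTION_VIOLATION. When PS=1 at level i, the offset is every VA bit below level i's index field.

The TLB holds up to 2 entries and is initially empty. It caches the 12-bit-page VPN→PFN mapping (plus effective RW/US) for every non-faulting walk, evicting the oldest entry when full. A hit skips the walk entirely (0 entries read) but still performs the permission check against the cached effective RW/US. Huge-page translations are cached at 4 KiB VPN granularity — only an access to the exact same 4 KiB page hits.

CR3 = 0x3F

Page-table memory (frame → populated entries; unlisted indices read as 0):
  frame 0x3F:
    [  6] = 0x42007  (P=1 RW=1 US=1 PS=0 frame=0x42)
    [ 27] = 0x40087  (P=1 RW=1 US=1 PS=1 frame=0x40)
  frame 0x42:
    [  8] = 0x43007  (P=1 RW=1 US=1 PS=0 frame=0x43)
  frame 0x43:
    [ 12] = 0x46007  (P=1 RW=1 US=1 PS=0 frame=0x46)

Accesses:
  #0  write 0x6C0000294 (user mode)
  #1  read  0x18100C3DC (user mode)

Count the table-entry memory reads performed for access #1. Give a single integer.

Trace:
#0 VA=0x6C0000294 (w,user):
  L0 @0x3F[27] → 0x40087  P=1,RW=1,US=1,PS=1
  → PA=0x40294 (huge @L0)  (1 entries read)
#1 VA=0x18100C3DC (r,user):
  L0 @0x3F[6] → 0x42007  P=1,RW=1,US=1,PS=0
  L1 @0x42[8] → 0x43007  P=1,RW=1,US=1,PS=0
  L2 @0x43[12] → 0x46007  P=1,RW=1,US=1,PS=0
  → PA=0x463DC  (3 entries read)

Entries read for #1: 3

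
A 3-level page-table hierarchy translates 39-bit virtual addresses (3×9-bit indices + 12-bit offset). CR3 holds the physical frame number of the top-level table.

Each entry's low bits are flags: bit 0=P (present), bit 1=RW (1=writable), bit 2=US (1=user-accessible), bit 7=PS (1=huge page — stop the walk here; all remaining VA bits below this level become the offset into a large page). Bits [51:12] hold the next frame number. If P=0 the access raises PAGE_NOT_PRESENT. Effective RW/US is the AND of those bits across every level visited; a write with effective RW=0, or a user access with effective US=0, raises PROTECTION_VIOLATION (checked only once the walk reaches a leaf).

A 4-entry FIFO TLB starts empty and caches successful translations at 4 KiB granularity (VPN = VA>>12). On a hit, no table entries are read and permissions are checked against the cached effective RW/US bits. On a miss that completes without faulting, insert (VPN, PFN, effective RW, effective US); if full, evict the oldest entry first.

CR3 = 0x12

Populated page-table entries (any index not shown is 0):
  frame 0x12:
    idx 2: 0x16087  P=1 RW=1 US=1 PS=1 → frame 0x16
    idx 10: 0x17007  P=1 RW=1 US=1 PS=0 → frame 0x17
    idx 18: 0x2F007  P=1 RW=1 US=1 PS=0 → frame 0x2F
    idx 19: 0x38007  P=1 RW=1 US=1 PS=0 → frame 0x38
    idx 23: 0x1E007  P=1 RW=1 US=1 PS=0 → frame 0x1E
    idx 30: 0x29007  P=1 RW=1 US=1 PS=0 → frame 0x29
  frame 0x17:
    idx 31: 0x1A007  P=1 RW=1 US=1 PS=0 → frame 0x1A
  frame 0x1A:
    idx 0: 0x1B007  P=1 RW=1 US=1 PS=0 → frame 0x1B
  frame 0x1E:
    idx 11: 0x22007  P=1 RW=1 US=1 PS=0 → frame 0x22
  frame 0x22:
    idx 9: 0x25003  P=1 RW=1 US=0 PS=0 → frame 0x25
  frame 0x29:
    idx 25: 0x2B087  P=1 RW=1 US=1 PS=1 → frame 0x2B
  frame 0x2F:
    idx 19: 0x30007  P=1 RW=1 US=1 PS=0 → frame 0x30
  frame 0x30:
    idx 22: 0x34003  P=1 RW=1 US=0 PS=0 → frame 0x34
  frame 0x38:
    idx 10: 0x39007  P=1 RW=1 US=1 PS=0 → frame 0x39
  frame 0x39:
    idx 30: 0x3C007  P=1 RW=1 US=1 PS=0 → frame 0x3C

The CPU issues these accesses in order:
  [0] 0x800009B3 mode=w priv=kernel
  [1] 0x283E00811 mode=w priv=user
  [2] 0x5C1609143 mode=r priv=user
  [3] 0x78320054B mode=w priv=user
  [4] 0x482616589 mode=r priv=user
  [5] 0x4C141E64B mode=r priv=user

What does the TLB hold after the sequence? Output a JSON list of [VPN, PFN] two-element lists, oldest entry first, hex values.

Trace:
#0 VA=0x800009B3 (w,kernel):
  L0 @0x12[2] → 0x16087  P=1,RW=1,US=1,PS=1
  ✓ 0x169B3 (huge @L0)  — 1 lookups
#1 VA=0x283E00811 (w,user):
  L0 @0x12[10] → 0x17007  P=1,RW=1,US=1,PS=0
  L1 @0x17[31] → 0x1A007  P=1,RW=1,US=1,PS=0
  L2 @0x1A[0] → 0x1B007  P=1,RW=1,US=1,PS=0
  ✓ 0x1B811  — 3 lookups
#2 VA=0x5C1609143 (r,user):
  L0 @0x12[23] → 0x1E007  P=1,RW=1,US=1,PS=0
  L1 @0x1E[11] → 0x22007  P=1,RW=1,US=1,PS=0
  L2 @0x22[9] → 0x25003  P=1,RW=1,US=0,PS=0
  → PROTECTION_VIOLATION  (3 entries read)
#3 VA=0x78320054B (w,user):
  L0 @0x12[30] → 0x29007  P=1,RW=1,US=1,PS=0
  L1 @0x29[25] → 0x2B087  P=1,RW=1,US=1,PS=1
  ✓ 0x2B54B (huge @L1)  — 2 lookups
#4 VA=0x482616589 (r,user):
  L0 @0x12[18] → 0x2F007  P=1,RW=1,US=1,PS=0
  L1 @0x2F[19] → 0x30007  P=1,RW=1,US=1,PS=0
  L2 @0x30[22] → 0x34003  P=1,RW=1,US=0,PS=0
  → PROTECTION_VIOLATION  (3 entries read)
#5 VA=0x4C141E64B (r,user):
  L0 @0x12[19] → 0x38007  P=1,RW=1,US=1,PS=0
  L1 @0x38[10] → 0x39007  P=1,RW=1,US=1,PS=0
  L2 @0x39[30] → 0x3C007  P=1,RW=1,US=1,PS=0
  ✓ 0x3C64B  — 3 lookups

TLB: [["0x80000", "0x16"], ["0x283E00", "0x1B"], ["0x783200", "0x2B"], ["0x4C141E", "0x3C"]]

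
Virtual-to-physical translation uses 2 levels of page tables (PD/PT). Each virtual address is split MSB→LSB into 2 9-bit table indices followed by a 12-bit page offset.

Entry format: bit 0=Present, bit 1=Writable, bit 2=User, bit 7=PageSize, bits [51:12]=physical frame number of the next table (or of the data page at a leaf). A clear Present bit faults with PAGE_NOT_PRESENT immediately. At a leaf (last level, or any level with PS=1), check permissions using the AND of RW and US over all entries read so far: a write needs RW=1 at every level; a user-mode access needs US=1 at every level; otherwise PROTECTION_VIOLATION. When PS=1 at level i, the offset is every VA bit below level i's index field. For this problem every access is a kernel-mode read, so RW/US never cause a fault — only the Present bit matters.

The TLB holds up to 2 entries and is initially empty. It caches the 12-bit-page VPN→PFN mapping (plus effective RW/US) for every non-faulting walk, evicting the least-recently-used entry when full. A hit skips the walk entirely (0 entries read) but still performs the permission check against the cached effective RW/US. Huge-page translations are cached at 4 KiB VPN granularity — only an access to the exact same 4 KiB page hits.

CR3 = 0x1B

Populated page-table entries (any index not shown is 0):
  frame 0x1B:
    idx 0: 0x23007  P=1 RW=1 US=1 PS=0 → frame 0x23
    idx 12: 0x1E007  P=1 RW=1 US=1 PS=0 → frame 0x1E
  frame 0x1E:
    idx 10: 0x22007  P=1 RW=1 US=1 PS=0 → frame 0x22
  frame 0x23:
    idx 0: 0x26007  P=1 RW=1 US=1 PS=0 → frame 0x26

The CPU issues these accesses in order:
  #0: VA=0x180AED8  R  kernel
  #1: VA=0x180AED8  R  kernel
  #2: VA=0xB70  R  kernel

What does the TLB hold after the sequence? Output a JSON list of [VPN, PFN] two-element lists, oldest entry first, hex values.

Walk each access:
#0 VA=0x180AED8 (r,kernel):
  [0] read 0x1B idx=12: raw=0x1E007 flags P=1 W=1 U=1 S=0
  [1] read 0x1E idx=10: raw=0x22007 flags P=1 W=1 U=1 S=0
  → PA=0x22ED8  (2 entries read)
#1 VA=0x180AED8 (r,kernel):
  TLB hit vpn=0x180A → PA=0x22ED8
#2 VA=0xB70 (r,kernel):
  [0] read 0x1B idx=0: raw=0x23007 flags P=1 W=1 U=1 S=0
  [1] read 0x23 idx=0: raw=0x26007 flags P=1 W=1 U=1 S=0
  → PA=0x26B70  (2 entries read)

TLB: [["0x180A", "0x22"], ["0x0", "0x26"]]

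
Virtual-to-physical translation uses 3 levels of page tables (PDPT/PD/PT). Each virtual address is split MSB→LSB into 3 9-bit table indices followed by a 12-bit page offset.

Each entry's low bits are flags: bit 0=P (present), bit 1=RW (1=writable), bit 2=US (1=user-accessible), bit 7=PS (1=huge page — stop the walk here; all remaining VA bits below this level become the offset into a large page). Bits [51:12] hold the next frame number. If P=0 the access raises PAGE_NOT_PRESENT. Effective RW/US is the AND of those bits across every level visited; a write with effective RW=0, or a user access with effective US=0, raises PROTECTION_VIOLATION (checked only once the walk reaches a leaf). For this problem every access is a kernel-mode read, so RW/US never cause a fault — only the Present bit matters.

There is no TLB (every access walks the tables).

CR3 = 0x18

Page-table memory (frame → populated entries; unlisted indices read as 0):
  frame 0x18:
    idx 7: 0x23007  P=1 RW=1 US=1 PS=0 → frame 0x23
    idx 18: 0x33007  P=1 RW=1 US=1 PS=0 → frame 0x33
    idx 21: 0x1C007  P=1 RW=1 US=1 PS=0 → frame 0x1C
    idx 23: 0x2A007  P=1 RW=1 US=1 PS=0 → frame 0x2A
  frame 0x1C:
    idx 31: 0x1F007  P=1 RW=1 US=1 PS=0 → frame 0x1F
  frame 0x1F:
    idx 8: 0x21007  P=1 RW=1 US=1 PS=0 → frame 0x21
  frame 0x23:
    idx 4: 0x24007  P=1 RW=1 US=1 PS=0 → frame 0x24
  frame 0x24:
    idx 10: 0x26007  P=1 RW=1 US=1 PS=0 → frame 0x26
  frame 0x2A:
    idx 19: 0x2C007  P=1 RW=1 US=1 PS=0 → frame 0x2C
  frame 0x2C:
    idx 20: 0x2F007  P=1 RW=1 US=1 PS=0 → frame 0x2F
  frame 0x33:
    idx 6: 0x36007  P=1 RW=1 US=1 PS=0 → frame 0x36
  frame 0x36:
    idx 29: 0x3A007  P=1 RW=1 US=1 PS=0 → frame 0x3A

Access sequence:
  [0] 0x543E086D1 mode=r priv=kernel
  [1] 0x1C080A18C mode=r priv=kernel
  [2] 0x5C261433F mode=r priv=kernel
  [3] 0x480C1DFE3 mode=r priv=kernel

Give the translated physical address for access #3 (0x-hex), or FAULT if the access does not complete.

Per-access translation:
#0 VA=0x543E086D1 (r,kernel):
  lvl0: tbl 0x18, slot 21 ⇒ 0x1C007 (P1/RW1/US1/PS0)
  lvl1: tbl 0x1C, slot 31 ⇒ 0x1F007 (P1/RW1/US1/PS0)
  lvl2: tbl 0x1F, slot 8 ⇒ 0x21007 (P1/RW1/US1/PS0)
  ⇒ phys 0x216D1  [3 reads]
#1 VA=0x1C080A18C (r,kernel):
  lvl0: tbl 0x18, slot 7 ⇒ 0x23007 (P1/RW1/US1/PS0)
  lvl1: tbl 0x23, slot 4 ⇒ 0x24007 (P1/RW1/US1/PS0)
  lvl2: tbl 0x24, slot 10 ⇒ 0x26007 (P1/RW1/US1/PS0)
  ⇒ phys 0x2618C  [3 reads]
#2 VA=0x5C261433F (r,kernel):
  lvl0: tbl 0x18, slot 23 ⇒ 0x2A007 (P1/RW1/US1/PS0)
  lvl1: tbl 0x2A, slot 19 ⇒ 0x2C007 (P1/RW1/US1/PS0)
  lvl2: tbl 0x2C, slot 20 ⇒ 0x2F007 (P1/RW1/US1/PS0)
  ⇒ phys 0x2F33F  [3 reads]
#3 VA=0x480C1DFE3 (r,kernel):
  lvl0: tbl 0x18, slot 18 ⇒ 0x33007 (P1/RW1/US1/PS0)
  lvl1: tbl 0x33, slot 6 ⇒ 0x36007 (P1/RW1/US1/PS0)
  lvl2: tbl 0x36, slot 29 ⇒ 0x3A007 (P1/RW1/US1/PS0)
  ⇒ phys 0x3AFE3  [3 reads]

Access #3 PA: 0x3AFE3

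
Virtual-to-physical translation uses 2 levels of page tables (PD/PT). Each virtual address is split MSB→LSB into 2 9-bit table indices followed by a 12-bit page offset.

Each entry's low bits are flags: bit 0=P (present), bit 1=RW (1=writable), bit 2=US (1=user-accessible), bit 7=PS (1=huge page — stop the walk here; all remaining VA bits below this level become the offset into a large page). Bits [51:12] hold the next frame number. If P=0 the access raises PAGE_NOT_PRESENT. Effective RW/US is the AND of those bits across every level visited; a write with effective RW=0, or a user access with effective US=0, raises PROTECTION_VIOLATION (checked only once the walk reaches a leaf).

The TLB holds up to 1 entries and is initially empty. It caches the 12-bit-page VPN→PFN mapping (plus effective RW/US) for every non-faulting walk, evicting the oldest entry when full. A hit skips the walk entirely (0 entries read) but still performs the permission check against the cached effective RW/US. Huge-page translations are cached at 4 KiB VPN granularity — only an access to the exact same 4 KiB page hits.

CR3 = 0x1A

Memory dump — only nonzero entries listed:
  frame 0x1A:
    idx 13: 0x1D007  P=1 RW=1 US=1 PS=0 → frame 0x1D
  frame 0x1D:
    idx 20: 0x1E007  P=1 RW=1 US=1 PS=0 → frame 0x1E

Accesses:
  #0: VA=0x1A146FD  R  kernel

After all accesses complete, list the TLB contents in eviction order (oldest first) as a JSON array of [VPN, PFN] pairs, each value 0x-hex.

Per-access translation:
#0 VA=0x1A146FD (r,kernel):
  [0] read 0x1A idx=13: raw=0x1D007 flags P=1 W=1 U=1 S=0
  [1] read 0x1D idx=20: raw=0x1E007 flags P=1 W=1 U=1 S=0
  ✓ 0x1E6FD  — 2 lookups

TLB: [["0x1A14", "0x1E"]]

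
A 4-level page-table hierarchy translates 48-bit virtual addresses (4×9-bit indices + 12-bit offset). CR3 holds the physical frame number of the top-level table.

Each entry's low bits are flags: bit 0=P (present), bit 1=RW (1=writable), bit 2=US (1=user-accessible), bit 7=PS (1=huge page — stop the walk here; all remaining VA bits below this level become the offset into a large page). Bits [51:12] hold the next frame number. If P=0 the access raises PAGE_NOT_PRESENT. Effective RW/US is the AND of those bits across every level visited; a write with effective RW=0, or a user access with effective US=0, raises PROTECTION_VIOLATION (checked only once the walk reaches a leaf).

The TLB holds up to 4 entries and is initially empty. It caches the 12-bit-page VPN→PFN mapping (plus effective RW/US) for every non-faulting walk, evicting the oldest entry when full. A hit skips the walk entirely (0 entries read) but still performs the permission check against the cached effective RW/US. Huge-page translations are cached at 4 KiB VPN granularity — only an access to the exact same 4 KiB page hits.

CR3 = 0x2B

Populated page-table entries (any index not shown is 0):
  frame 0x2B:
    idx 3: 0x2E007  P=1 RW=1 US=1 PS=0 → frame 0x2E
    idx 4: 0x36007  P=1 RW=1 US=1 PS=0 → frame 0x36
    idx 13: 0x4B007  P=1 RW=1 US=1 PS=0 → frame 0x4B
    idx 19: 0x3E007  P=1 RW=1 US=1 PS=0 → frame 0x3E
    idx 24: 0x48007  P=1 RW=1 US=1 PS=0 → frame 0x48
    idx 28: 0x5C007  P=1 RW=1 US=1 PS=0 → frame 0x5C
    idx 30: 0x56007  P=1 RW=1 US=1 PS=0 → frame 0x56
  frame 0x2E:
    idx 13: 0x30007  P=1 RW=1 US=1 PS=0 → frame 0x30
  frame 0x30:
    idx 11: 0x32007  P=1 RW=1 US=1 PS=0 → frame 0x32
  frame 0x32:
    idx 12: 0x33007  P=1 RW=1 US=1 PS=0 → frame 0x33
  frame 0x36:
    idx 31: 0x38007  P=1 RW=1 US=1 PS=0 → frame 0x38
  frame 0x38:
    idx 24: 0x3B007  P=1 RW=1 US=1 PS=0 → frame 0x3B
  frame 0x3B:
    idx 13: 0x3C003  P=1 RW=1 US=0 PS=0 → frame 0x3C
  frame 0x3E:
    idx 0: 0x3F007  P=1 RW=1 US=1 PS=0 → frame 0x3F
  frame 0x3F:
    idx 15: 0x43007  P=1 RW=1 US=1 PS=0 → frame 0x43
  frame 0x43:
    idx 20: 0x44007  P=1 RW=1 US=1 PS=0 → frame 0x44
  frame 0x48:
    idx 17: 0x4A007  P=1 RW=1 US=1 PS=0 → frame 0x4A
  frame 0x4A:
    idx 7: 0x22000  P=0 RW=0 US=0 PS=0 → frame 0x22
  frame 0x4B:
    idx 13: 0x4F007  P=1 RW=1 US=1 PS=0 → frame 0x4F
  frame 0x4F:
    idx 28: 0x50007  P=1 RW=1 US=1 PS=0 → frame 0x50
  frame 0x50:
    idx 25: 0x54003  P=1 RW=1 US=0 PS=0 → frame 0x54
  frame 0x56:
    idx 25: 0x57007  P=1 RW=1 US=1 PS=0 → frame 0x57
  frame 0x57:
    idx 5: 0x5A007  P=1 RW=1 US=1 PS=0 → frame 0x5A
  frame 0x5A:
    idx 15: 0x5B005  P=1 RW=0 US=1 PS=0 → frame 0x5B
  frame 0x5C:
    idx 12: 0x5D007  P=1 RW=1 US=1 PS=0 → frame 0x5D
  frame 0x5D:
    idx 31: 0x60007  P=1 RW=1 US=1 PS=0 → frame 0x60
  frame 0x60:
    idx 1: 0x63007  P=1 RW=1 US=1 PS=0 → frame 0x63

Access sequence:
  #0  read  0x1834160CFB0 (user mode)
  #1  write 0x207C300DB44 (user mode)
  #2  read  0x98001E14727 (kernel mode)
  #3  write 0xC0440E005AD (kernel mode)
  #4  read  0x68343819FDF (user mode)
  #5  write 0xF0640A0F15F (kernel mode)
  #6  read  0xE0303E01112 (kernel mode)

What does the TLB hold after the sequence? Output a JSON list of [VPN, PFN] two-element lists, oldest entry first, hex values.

Per-access translation:
#0 VA=0x1834160CFB0 (r,user):
  [0] read 0x2B idx=3: raw=0x2E007 flags P=1 W=1 U=1 S=0
  [1] read 0x2E idx=13: raw=0x30007 flags P=1 W=1 U=1 S=0
  [2] read 0x30 idx=11: raw=0x32007 flags P=1 W=1 U=1 S=0
  [3] read 0x32 idx=12: raw=0x33007 flags P=1 W=1 U=1 S=0
  ✓ 0x33FB0  — 4 lookups
#1 VA=0x207C300DB44 (w,user):
  [0] read 0x2B idx=4: raw=0x36007 flags P=1 W=1 U=1 S=0
  [1] read 0x36 idx=31: raw=0x38007 flags P=1 W=1 U=1 S=0
  [2] read 0x38 idx=24: raw=0x3B007 flags P=1 W=1 U=1 S=0
  [3] read 0x3B idx=13: raw=0x3C003 flags P=1 W=1 U=0 S=0
  ⇒ fault: PROTECTION_VIOLATION  — 4 lookups
#2 VA=0x98001E14727 (r,kernel):
  [0] read 0x2B idx=19: raw=0x3E007 flags P=1 W=1 U=1 S=0
  [1] read 0x3E idx=0: raw=0x3F007 flags P=1 W=1 U=1 S=0
  [2] read 0x3F idx=15: raw=0x43007 flags P=1 W=1 U=1 S=0
  [3] read 0x43 idx=20: raw=0x44007 flags P=1 W=1 U=1 S=0
  ✓ 0x44727  — 4 lookups
#3 VA=0xC0440E005AD (w,kernel):
  [0] read 0x2B idx=24: raw=0x48007 flags P=1 W=1 U=1 S=0
  [1] read 0x48 idx=17: raw=0x4A007 flags P=1 W=1 U=1 S=0
  [2] read 0x4A idx=7: raw=0x22000 flags P=0 W=0 U=0 S=0
  ⇒ fault: PAGE_NOT_PRESENT  — 3 lookups
#4 VA=0x68343819FDF (r,user):
  [0] read 0x2B idx=13: raw=0x4B007 flags P=1 W=1 U=1 S=0
  [1] read 0x4B idx=13: raw=0x4F007 flags P=1 W=1 U=1 S=0
  [2] read 0x4F idx=28: raw=0x50007 flags P=1 W=1 U=1 S=0
  [3] read 0x50 idx=25: raw=0x54003 flags P=1 W=1 U=0 S=0
  ⇒ fault: PROTECTION_VIOLATION  — 4 lookups
#5 VA=0xF0640A0F15F (w,kernel):
  [0] read 0x2B idx=30: raw=0x56007 flags P=1 W=1 U=1 S=0
  [1] read 0x56 idx=25: raw=0x57007 flags P=1 W=1 U=1 S=0
  [2] read 0x57 idx=5: raw=0x5A007 flags P=1 W=1 U=1 S=0
  [3] read 0x5A idx=15: raw=0x5B005 flags P=1 W=0 U=1 S=0
  ⇒ fault: PROTECTION_VIOLATION  — 4 lookups
#6 VA=0xE0303E01112 (r,kernel):
  [0] read 0x2B idx=28: raw=0x5C007 flags P=1 W=1 U=1 S=0
  [1] read 0x5C idx=12: raw=0x5D007 flags P=1 W=1 U=1 S=0
  [2] read 0x5D idx=31: raw=0x60007 flags P=1 W=1 U=1 S=0
  [3] read 0x60 idx=1: raw=0x63007 flags P=1 W=1 U=1 S=0
  ✓ 0x63112  — 4 lookups

TLB: [["0x1834160C", "0x33"], ["0x98001E14", "0x44"], ["0xE0303E01", "0x63"]]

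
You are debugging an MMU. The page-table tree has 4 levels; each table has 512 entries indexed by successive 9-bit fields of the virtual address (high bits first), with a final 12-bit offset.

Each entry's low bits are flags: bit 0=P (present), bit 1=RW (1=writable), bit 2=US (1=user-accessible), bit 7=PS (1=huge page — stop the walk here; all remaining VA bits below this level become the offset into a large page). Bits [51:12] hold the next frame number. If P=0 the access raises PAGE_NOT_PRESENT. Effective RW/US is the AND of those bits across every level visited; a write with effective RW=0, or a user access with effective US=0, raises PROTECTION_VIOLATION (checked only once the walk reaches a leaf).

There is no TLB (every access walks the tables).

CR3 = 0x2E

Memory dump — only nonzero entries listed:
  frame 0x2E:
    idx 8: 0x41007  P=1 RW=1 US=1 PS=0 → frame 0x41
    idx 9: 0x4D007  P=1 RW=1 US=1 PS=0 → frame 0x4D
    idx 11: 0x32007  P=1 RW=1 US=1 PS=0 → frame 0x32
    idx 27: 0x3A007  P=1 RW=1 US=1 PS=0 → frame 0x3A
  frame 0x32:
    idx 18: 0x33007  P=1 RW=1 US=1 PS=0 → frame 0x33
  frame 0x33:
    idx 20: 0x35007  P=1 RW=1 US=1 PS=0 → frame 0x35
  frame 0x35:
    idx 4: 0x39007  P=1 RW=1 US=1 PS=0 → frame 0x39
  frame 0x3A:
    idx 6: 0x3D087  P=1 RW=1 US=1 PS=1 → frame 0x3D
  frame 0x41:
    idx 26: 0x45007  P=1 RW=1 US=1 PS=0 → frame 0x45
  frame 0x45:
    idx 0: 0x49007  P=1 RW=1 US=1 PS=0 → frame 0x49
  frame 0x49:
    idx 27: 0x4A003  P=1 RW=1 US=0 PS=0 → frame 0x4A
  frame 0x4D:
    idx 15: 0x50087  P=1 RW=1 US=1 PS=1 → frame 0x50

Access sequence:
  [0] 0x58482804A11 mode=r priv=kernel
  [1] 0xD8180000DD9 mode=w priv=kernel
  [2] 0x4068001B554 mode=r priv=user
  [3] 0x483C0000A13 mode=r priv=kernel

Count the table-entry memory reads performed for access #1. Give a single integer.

Per-access translation:
#0 VA=0x58482804A11 (r,kernel):
  L0 @0x2E[11] → 0x32007  P=1,RW=1,US=1,PS=0
  L1 @0x32[18] → 0x33007  P=1,RW=1,US=1,PS=0
  L2 @0x33[20] → 0x35007  P=1,RW=1,US=1,PS=0
  L3 @0x35[4] → 0x39007  P=1,RW=1,US=1,PS=0
  ✓ 0x39A11  — 4 lookups
#1 VA=0xD8180000DD9 (w,kernel):
  L0 @0x2E[27] → 0x3A007  P=1,RW=1,US=1,PS=0
  L1 @0x3A[6] → 0x3D087  P=1,RW=1,US=1,PS=1
  ✓ 0x3DDD9 (huge @L1)  — 2 lookups
#2 VA=0x4068001B554 (r,user):
  L0 @0x2E[8] → 0x41007  P=1,RW=1,US=1,PS=0
  L1 @0x41[26] → 0x45007  P=1,RW=1,US=1,PS=0
  L2 @0x45[0] → 0x49007  P=1,RW=1,US=1,PS=0
  L3 @0x49[27] → 0x4A003  P=1,RW=1,US=0,PS=0
  ⇒ fault: PROTECTION_VIOLATION  — 4 lookups
#3 VA=0x483C0000A13 (r,kernel):
  L0 @0x2E[9] → 0x4D007  P=1,RW=1,US=1,PS=0
  L1 @0x4D[15] → 0x50087  P=1,RW=1,US=1,PS=1
  ✓ 0x50A13 (huge @L1)  — 2 lookups

Entries read for #1: 2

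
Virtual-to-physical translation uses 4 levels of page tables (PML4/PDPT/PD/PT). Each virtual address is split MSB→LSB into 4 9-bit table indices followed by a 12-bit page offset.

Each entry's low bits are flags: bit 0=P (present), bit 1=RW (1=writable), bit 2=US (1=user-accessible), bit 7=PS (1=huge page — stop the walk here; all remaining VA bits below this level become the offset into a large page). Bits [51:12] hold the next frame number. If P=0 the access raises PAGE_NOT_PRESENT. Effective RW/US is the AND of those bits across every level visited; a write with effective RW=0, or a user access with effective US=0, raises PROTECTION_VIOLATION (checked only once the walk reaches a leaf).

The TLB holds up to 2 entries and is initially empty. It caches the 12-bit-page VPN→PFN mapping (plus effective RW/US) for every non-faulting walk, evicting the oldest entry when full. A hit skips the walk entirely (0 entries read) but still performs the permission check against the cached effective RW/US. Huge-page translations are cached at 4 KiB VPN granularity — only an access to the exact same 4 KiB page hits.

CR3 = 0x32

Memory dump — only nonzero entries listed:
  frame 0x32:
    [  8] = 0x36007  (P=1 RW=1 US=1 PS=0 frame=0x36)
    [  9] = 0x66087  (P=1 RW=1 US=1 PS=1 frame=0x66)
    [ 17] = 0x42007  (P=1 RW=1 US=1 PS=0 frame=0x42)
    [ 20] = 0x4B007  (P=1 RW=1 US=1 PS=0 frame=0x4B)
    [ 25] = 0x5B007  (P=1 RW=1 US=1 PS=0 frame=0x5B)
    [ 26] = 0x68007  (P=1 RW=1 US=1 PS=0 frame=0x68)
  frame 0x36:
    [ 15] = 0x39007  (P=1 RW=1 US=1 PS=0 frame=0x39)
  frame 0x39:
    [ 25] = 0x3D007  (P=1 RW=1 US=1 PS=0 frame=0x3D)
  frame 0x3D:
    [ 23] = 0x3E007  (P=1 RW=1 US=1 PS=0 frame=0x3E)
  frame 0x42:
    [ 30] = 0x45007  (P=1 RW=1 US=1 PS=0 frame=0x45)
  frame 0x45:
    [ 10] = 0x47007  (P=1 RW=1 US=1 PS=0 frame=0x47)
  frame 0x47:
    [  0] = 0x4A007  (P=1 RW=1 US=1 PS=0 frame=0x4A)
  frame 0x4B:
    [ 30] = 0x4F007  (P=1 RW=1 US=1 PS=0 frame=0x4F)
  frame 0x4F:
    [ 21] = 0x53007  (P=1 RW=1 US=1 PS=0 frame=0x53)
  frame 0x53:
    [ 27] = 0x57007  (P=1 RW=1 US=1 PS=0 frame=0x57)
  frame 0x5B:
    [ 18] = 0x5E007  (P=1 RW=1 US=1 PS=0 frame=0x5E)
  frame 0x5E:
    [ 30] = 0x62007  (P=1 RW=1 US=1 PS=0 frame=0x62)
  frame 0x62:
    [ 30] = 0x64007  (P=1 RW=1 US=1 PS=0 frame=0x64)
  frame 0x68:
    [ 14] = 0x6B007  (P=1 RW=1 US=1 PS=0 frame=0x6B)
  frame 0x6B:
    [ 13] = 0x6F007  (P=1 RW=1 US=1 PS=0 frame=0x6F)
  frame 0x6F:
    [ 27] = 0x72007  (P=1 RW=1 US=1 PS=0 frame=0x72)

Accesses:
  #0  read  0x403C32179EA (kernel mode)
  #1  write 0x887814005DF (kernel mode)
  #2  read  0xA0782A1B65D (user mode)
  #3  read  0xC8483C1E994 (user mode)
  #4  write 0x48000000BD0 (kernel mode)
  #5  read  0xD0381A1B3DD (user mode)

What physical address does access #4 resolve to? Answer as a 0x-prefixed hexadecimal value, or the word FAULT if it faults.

Trace:
#0 VA=0x403C32179EA (r,kernel):
  lvl0: tbl 0x32, slot 8 ⇒ 0x36007 (P1/RW1/US1/PS0)
  lvl1: tbl 0x36, slot 15 ⇒ 0x39007 (P1/RW1/US1/PS0)
  lvl2: tbl 0x39, slot 25 ⇒ 0x3D007 (P1/RW1/US1/PS0)
  lvl3: tbl 0x3D, slot 23 ⇒ 0x3E007 (P1/RW1/US1/PS0)
  ✓ 0x3E9EA  — 4 lookups
#1 VA=0x887814005DF (w,kernel):
  lvl0: tbl 0x32, slot 17 ⇒ 0x42007 (P1/RW1/US1/PS0)
  lvl1: tbl 0x42, slot 30 ⇒ 0x45007 (P1/RW1/US1/PS0)
  lvl2: tbl 0x45, slot 10 ⇒ 0x47007 (P1/RW1/US1/PS0)
  lvl3: tbl 0x47, slot 0 ⇒ 0x4A007 (P1/RW1/US1/PS0)
  ✓ 0x4A5DF  — 4 lookups
#2 VA=0xA0782A1B65D (r,user):
  lvl0: tbl 0x32, slot 20 ⇒ 0x4B007 (P1/RW1/US1/PS0)
  lvl1: tbl 0x4B, slot 30 ⇒ 0x4F007 (P1/RW1/US1/PS0)
  lvl2: tbl 0x4F, slot 21 ⇒ 0x53007 (P1/RW1/US1/PS0)
  lvl3: tbl 0x53, slot 27 ⇒ 0x57007 (P1/RW1/US1/PS0)
  ✓ 0x5765D  — 4 lookups
#3 VA=0xC8483C1E994 (r,user):
  lvl0: tbl 0x32, slot 25 ⇒ 0x5B007 (P1/RW1/US1/PS0)
  lvl1: tbl 0x5B, slot 18 ⇒ 0x5E007 (P1/RW1/US1/PS0)
  lvl2: tbl 0x5E, slot 30 ⇒ 0x62007 (P1/RW1/US1/PS0)
  lvl3: tbl 0x62, slot 30 ⇒ 0x64007 (P1/RW1/US1/PS0)
  ✓ 0x64994  — 4 lookups
#4 VA=0x48000000BD0 (w,kernel):
  lvl0: tbl 0x32, slot 9 ⇒ 0x66087 (P1/RW1/US1/PS1)
  ✓ 0x66BD0 (huge @L0)  — 1 lookups
#5 VA=0xD0381A1B3DD (r,user):
  lvl0: tbl 0x32, slot 26 ⇒ 0x68007 (P1/RW1/US1/PS0)
  lvl1: tbl 0x68, slot 14 ⇒ 0x6B007 (P1/RW1/US1/PS0)
  lvl2: tbl 0x6B, slot 13 ⇒ 0x6F007 (P1/RW1/US1/PS0)
  lvl3: tbl 0x6F, slot 27 ⇒ 0x72007 (P1/RW1/US1/PS0)
  ✓ 0x723DD  — 4 lookups

Access #4 PA: 0x66BD0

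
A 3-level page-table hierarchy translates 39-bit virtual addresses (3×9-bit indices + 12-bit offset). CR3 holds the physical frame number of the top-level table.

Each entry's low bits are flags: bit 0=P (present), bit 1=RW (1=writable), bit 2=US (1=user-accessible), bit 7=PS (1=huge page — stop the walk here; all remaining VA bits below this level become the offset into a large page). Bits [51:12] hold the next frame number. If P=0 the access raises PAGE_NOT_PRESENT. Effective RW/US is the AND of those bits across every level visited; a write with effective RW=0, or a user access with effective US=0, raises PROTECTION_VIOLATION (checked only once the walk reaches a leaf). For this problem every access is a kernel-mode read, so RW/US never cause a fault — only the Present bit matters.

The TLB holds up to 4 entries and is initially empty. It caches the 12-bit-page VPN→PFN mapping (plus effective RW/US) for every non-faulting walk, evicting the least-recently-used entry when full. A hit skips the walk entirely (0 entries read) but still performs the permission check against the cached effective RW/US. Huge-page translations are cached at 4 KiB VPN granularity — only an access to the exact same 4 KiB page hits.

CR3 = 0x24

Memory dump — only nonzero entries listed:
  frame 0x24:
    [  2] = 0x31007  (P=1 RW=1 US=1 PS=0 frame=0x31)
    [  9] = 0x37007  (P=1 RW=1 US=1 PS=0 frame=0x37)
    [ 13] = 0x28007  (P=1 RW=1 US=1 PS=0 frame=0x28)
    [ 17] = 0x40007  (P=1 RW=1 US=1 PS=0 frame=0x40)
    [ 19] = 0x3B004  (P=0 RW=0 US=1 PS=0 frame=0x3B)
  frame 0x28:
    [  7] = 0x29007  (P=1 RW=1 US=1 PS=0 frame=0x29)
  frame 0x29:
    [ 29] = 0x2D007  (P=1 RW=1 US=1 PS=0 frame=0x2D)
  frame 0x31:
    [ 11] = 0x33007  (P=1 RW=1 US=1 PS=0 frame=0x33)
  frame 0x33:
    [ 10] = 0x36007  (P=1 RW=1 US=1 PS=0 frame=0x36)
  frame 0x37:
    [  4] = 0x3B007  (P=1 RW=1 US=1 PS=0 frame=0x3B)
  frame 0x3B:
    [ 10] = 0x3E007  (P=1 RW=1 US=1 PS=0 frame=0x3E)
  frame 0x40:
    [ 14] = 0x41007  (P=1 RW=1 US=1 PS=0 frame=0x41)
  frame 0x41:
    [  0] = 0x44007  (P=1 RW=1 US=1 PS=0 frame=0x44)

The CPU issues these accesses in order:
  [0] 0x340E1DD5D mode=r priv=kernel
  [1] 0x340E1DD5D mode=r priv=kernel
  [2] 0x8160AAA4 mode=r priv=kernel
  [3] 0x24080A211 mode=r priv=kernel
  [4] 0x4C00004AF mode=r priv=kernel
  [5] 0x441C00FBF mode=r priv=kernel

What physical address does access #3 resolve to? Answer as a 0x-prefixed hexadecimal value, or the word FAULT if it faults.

Trace:
#0 VA=0x340E1DD5D (r,kernel):
  lvl0: tbl 0x24, slot 13 ⇒ 0x28007 (P1/RW1/US1/PS0)
  lvl1: tbl 0x28, slot 7 ⇒ 0x29007 (P1/RW1/US1/PS0)
  lvl2: tbl 0x29, slot 29 ⇒ 0x2D007 (P1/RW1/US1/PS0)
  ✓ 0x2DD5D  — 3 lookups
#1 VA=0x340E1DD5D (r,kernel):
  TLB hit vpn=0x340E1D → PA=0x2DD5D
#2 VA=0x8160AAA4 (r,kernel):
  lvl0: tbl 0x24, slot 2 ⇒ 0x31007 (P1/RW1/US1/PS0)
  lvl1: tbl 0x31, slot 11 ⇒ 0x33007 (P1/RW1/US1/PS0)
  lvl2: tbl 0x33, slot 10 ⇒ 0x36007 (P1/RW1/US1/PS0)
  ✓ 0x36AA4  — 3 lookups
#3 VA=0x24080A211 (r,kernel):
  lvl0: tbl 0x24, slot 9 ⇒ 0x37007 (P1/RW1/US1/PS0)
  lvl1: tbl 0x37, slot 4 ⇒ 0x3B007 (P1/RW1/US1/PS0)
  lvl2: tbl 0x3B, slot 10 ⇒ 0x3E007 (P1/RW1/US1/PS0)
  ✓ 0x3E211  — 3 lookups
#4 VA=0x4C00004AF (r,kernel):
  lvl0: tbl 0x24, slot 19 ⇒ 0x3B004 (P0/RW0/US1/PS0)
  → PAGE_NOT_PRESENT  (1 entries read)
#5 VA=0x441C00FBF (r,kernel):
  lvl0: tbl 0x24, slot 17 ⇒ 0x40007 (P1/RW1/US1/PS0)
  lvl1: tbl 0x40, slot 14 ⇒ 0x41007 (P1/RW1/US1/PS0)
  lvl2: tbl 0x41, slot 0 ⇒ 0x44007 (P1/RW1/US1/PS0)
  ✓ 0x44FBF  — 3 lookups

Access #3 PA: 0x3E211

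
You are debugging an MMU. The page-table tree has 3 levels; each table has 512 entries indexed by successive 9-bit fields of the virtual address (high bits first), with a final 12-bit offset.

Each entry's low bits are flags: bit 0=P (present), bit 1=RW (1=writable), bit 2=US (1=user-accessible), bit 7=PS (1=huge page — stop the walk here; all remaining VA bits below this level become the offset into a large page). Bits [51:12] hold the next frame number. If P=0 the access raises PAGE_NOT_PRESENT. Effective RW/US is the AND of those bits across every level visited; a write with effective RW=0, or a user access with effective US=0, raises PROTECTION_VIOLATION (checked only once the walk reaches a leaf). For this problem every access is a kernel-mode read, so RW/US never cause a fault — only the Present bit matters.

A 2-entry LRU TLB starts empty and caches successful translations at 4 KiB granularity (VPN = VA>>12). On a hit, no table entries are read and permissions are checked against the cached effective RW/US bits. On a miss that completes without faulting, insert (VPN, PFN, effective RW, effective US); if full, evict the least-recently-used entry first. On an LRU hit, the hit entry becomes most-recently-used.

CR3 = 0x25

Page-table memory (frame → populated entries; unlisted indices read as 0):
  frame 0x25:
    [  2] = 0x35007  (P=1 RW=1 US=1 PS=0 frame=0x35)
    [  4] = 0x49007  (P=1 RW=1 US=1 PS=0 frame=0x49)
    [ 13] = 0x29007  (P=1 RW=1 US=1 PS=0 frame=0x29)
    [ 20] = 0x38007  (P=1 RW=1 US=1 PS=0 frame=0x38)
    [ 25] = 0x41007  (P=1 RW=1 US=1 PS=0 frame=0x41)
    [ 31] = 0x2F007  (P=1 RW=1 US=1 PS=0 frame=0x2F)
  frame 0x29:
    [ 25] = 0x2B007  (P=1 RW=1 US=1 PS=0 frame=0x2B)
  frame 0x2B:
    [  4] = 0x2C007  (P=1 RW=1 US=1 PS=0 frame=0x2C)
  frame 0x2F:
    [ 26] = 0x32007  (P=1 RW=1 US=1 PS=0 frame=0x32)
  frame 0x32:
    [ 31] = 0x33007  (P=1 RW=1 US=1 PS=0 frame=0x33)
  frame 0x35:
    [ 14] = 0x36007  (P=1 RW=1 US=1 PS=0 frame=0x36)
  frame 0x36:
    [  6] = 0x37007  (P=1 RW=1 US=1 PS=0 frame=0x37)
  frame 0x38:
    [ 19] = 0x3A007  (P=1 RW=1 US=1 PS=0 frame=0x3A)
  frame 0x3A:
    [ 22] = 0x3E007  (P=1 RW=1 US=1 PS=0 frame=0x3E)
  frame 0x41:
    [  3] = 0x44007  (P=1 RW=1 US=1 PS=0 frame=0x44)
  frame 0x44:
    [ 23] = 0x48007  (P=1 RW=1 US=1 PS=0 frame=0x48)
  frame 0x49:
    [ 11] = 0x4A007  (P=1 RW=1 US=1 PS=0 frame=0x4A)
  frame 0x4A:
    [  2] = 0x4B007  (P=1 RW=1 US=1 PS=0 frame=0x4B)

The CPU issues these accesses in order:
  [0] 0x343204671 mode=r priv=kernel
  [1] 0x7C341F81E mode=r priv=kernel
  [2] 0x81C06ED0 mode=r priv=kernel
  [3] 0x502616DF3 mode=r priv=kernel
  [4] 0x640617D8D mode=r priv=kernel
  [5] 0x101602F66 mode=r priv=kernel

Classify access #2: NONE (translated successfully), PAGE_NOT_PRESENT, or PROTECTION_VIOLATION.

Walk each access:
#0 VA=0x343204671 (r,kernel):
  [0] read 0x25 idx=13: raw=0x29007 flags P=1 W=1 U=1 S=0
  [1] read 0x29 idx=25: raw=0x2B007 flags P=1 W=1 U=1 S=0
  [2] read 0x2B idx=4: raw=0x2C007 flags P=1 W=1 U=1 S=0
  → PA=0x2C671  (3 entries read)
#1 VA=0x7C341F81E (r,kernel):
  [0] read 0x25 idx=31: raw=0x2F007 flags P=1 W=1 U=1 S=0
  [1] read 0x2F idx=26: raw=0x32007 flags P=1 W=1 U=1 S=0
  [2] read 0x32 idx=31: raw=0x33007 flags P=1 W=1 U=1 S=0
  → PA=0x3381E  (3 entries read)
#2 VA=0x81C06ED0 (r,kernel):
  [0] read 0x25 idx=2: raw=0x35007 flags P=1 W=1 U=1 S=0
  [1] read 0x35 idx=14: raw=0x36007 flags P=1 W=1 U=1 S=0
  [2] read 0x36 idx=6: raw=0x37007 flags P=1 W=1 U=1 S=0
  → PA=0x37ED0  (3 entries read)
#3 VA=0x502616DF3 (r,kernel):
  [0] read 0x25 idx=20: raw=0x38007 flags P=1 W=1 U=1 S=0
  [1] read 0x38 idx=19: raw=0x3A007 flags P=1 W=1 U=1 S=0
  [2] read 0x3A idx=22: raw=0x3E007 flags P=1 W=1 U=1 S=0
  → PA=0x3EDF3  (3 entries read)
#4 VA=0x640617D8D (r,kernel):
  [0] read 0x25 idx=25: raw=0x41007 flags P=1 W=1 U=1 S=0
  [1] read 0x41 idx=3: raw=0x44007 flags P=1 W=1 U=1 S=0
  [2] read 0x44 idx=23: raw=0x48007 flags P=1 W=1 U=1 S=0
  → PA=0x48D8D  (3 entries read)
#5 VA=0x101602F66 (r,kernel):
  [0] read 0x25 idx=4: raw=0x49007 flags P=1 W=1 U=1 S=0
  [1] read 0x49 idx=11: raw=0x4A007 flags P=1 W=1 U=1 S=0
  [2] read 0x4A idx=2: raw=0x4B007 flags P=1 W=1 U=1 S=0
  → PA=0x4BF66  (3 entries read)

Access #2 fault: NONE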